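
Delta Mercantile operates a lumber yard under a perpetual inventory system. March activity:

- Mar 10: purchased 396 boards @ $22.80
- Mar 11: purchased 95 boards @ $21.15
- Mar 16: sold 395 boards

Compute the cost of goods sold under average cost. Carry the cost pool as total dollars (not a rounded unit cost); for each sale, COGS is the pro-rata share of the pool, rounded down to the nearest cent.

After Mar 10: 396 on hand, pool $9,028.80 (≈ $22.8000 each)
After Mar 11: 491 on hand, pool $11,038.05 (≈ $22.4808 each)
Mar 16, sell 395: 395/491 × $11,038.05 → $8,879.89
Ending inventory (cost pool remaining) = $2,158.16
Check: goods available $11,038.05 = COGS $8,879.89 + ending $2,158.16

COGS = $8,879.89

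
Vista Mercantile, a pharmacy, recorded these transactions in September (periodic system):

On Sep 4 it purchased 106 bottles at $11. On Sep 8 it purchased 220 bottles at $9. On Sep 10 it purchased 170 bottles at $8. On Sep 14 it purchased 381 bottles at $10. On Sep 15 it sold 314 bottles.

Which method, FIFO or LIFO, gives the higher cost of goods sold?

FIFO COGS: 106 @ $11 + 208 @ $9 = $3,038
LIFO COGS: 314 @ $10 = $3,140

LIFO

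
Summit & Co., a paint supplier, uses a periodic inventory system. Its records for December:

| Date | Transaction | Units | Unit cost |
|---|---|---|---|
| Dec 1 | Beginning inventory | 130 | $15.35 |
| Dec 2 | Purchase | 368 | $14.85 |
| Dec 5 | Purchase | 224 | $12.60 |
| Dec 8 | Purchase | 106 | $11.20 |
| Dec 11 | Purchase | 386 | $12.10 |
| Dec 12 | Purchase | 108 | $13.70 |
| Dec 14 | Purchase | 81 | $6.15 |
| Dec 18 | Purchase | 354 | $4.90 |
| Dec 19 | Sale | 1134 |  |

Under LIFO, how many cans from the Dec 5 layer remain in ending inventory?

Dec 19, 1134 sold [LIFO — newest first]: 354 @ $4.90 + 81 @ $6.15 + 108 @ $13.70 + 386 @ $12.10 + 106 @ $11.20 + 99 @ $12.60 = $10,817.55
Ending inventory: 130 @ $15.35 + 368 @ $14.85 + 125 @ $12.60 = $9,035.30

125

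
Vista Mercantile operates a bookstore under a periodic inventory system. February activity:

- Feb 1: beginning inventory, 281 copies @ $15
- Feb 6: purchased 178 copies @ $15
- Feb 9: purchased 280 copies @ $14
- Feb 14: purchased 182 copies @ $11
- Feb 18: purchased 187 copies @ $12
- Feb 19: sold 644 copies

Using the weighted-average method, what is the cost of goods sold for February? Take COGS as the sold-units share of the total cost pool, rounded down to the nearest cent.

Feb 19, sell 644: 644/1108 × $15,051.00 → $8,748.05
Ending inventory (cost pool remaining) = $6,302.95

COGS = $8,748.05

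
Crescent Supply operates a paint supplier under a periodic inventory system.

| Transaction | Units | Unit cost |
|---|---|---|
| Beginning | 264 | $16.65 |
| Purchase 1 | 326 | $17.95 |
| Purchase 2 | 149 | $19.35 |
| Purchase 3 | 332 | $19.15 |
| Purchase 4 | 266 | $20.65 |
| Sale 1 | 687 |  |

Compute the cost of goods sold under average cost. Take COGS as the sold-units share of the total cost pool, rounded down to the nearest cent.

COGS = $12,836.23

Sale 1, sell 687: 687/1337 × $24,981.15 → $12,836.23
Ending inventory (cost pool remaining) = $12,144.92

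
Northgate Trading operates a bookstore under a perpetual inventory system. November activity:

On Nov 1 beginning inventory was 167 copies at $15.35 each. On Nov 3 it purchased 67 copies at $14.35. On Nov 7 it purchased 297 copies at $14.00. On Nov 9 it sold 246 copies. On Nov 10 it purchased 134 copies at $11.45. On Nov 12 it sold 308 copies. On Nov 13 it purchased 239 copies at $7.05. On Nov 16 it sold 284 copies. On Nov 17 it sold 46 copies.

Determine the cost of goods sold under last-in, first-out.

Nov 9, 246 sold [LIFO — newest first]: 246 @ $14.00 = $3,444.00
Nov 12, 308 sold [LIFO — newest first]: 134 @ $11.45 + 51 @ $14.00 + 67 @ $14.35 + 56 @ $15.35 = $4,069.35
Nov 16, 284 sold [LIFO — newest first]: 239 @ $7.05 + 45 @ $15.35 = $2,375.70
Nov 17, 46 sold [LIFO — newest first]: 46 @ $15.35 = $706.10
Total COGS = $3,444.00 + $4,069.35 + $2,375.70 + $706.10 = $10,595.15
Ending inventory: 20 @ $15.35 = $307.00

COGS = $10,595.15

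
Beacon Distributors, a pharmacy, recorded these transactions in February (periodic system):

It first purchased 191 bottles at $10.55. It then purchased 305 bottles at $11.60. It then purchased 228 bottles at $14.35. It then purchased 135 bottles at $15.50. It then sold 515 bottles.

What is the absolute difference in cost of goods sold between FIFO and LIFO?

FIFO COGS: 191 @ $10.55 + 305 @ $11.60 + 19 @ $14.35 = $5,825.70
LIFO COGS: 135 @ $15.50 + 228 @ $14.35 + 152 @ $11.60 = $7,127.50
Difference = |$5,825.70 − $7,127.50| = $1,301.80

$1,301.80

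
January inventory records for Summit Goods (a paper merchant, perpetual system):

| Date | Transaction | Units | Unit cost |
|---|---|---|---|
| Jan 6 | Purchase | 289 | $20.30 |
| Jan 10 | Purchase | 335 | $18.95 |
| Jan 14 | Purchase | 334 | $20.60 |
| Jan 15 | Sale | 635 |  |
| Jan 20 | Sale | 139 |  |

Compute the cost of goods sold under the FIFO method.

Jan 15, 635 sold [FIFO — oldest first]: 289 @ $20.30 + 335 @ $18.95 + 11 @ $20.60 = $12,441.55
Jan 20, 139 sold [FIFO — oldest first]: 139 @ $20.60 = $2,863.40
Total COGS = $12,441.55 + $2,863.40 = $15,304.95
Ending inventory: 184 @ $20.60 = $3,790.40

COGS = $15,304.95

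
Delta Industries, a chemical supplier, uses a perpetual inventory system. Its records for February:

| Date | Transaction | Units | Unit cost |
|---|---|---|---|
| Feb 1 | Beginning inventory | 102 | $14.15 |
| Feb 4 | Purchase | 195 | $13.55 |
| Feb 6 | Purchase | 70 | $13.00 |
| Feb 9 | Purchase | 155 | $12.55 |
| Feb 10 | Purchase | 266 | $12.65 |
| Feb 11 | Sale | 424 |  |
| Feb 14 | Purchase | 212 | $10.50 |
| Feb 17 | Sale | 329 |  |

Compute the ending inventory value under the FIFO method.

Feb 11, 424 sold [FIFO — oldest first]: 102 @ $14.15 + 195 @ $13.55 + 70 @ $13.00 + 57 @ $12.55 = $5,710.90
Feb 17, 329 sold [FIFO — oldest first]: 98 @ $12.55 + 231 @ $12.65 = $4,152.05
Total COGS = $5,710.90 + $4,152.05 = $9,862.95
Ending inventory: 35 @ $12.65 + 212 @ $10.50 = $2,668.75
Check: goods available $12,531.70 = COGS $9,862.95 + ending $2,668.75

Ending inventory = $2,668.75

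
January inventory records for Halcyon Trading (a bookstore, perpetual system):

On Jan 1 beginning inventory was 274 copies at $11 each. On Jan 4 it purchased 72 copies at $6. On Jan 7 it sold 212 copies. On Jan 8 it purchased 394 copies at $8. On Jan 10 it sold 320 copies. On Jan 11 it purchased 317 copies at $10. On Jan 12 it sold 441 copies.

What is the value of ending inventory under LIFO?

Jan 7, 212 sold [LIFO — newest first]: 72 @ $6 + 140 @ $11 = $1,972
Jan 10, 320 sold [LIFO — newest first]: 320 @ $8 = $2,560
Jan 12, 441 sold [LIFO — newest first]: 317 @ $10 + 74 @ $8 + 50 @ $11 = $4,312
Total COGS = $1,972 + $2,560 + $4,312 = $8,844
Ending inventory: 84 @ $11 = $924

Ending inventory = $924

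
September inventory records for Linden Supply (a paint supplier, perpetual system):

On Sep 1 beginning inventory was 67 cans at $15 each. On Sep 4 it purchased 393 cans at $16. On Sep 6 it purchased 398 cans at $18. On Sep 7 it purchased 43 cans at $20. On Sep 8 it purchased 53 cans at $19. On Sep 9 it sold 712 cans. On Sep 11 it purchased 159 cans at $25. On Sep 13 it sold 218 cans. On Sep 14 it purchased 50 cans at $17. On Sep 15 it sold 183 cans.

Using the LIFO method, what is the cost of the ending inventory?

Sep 9, 712 sold [LIFO — newest first]: 53 @ $19 + 43 @ $20 + 398 @ $18 + 218 @ $16 = $12,519
Sep 13, 218 sold [LIFO — newest first]: 159 @ $25 + 59 @ $16 = $4,919
Sep 15, 183 sold [LIFO — newest first]: 50 @ $17 + 116 @ $16 + 17 @ $15 = $2,961
Total COGS = $12,519 + $4,919 + $2,961 = $20,399
Ending inventory: 50 @ $15 = $750
Check: goods available $21,149 = COGS $20,399 + ending $750

Ending inventory = $750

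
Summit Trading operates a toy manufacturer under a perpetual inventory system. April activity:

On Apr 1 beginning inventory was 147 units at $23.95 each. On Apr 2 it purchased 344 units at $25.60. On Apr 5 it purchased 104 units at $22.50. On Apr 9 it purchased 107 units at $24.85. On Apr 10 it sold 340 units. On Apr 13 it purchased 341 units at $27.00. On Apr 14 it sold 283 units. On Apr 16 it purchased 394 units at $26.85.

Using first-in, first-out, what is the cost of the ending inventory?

Ending inventory = $21,749.05

Apr 10, 340 sold [FIFO — oldest first]: 147 @ $23.95 + 193 @ $25.60 = $8,461.45
Apr 14, 283 sold [FIFO — oldest first]: 151 @ $25.60 + 104 @ $22.50 + 28 @ $24.85 = $6,901.40
Total COGS = $8,461.45 + $6,901.40 = $15,362.85
Ending inventory: 79 @ $24.85 + 341 @ $27.00 + 394 @ $26.85 = $21,749.05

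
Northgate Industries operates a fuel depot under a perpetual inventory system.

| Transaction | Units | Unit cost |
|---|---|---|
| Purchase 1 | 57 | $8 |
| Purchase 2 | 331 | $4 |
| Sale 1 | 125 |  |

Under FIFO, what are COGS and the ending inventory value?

Sale 1 (125) [FIFO — oldest first]: 57 @ $8 + 68 @ $4 = $728
Ending inventory: 263 @ $4 = $1,052

COGS = $728; ending inventory = $1,052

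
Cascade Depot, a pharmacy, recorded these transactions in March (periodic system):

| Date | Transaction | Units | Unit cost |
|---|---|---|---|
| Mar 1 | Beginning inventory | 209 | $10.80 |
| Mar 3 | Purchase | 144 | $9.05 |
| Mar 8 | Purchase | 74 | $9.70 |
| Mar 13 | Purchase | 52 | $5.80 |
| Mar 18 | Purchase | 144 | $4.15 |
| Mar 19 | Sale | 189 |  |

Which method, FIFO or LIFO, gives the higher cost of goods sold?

FIFO

FIFO COGS: 189 @ $10.80 = $2,041.20
LIFO COGS: 144 @ $4.15 + 45 @ $5.80 = $858.60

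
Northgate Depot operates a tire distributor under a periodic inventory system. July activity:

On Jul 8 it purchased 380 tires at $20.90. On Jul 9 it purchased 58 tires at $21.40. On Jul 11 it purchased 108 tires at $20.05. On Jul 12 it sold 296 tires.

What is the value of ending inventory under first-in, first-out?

Ending inventory = $5,162.20

Jul 12, 296 sold [FIFO — oldest first]: 296 @ $20.90 = $6,186.40
Ending inventory: 84 @ $20.90 + 58 @ $21.40 + 108 @ $20.05 = $5,162.20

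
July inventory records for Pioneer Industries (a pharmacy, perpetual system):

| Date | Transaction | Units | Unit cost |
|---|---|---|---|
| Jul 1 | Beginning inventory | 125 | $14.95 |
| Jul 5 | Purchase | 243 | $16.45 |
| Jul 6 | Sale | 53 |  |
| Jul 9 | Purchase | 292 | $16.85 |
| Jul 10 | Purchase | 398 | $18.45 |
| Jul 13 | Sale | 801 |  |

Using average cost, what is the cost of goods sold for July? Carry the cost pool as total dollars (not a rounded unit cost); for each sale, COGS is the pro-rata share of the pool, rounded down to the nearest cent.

After Jul 1: 125 on hand, pool $1,868.75 (≈ $14.9500 each)
After Jul 5: 368 on hand, pool $5,866.10 (≈ $15.9405 each)
Jul 6, sell 53: 53/368 × $5,866.10 → $844.84
After Jul 9: 607 on hand, pool $9,941.46 (≈ $16.3780 each)
After Jul 10: 1005 on hand, pool $17,284.56 (≈ $17.1986 each)
Jul 13, sell 801: 801/1005 × $17,284.56 → $13,776.05
Total COGS = $844.84 + $13,776.05 = $14,620.89
Ending inventory (cost pool remaining) = $3,508.51
Check: goods available $18,129.40 = COGS $14,620.89 + ending $3,508.51

COGS = $14,620.89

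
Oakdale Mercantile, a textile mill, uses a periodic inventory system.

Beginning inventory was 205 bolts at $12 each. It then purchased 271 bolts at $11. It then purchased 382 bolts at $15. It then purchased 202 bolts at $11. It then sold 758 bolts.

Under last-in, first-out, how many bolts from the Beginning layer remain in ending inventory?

Sale 1 (758) [LIFO — newest first]: 202 @ $11 + 382 @ $15 + 174 @ $11 = $9,866
Ending inventory: 205 @ $12 + 97 @ $11 = $3,527

205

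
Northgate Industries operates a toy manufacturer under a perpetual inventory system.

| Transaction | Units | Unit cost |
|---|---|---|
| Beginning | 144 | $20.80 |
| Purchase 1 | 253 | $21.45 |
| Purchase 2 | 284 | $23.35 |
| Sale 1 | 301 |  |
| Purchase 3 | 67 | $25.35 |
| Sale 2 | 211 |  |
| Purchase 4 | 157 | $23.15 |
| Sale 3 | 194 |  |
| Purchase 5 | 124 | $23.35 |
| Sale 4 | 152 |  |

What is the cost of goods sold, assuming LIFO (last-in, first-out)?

COGS = $19,707.50

Sale 1 (301) [LIFO — newest first]: 284 @ $23.35 + 17 @ $21.45 = $6,996.05
Sale 2 (211) [LIFO — newest first]: 67 @ $25.35 + 144 @ $21.45 = $4,787.25
Sale 3 (194) [LIFO — newest first]: 157 @ $23.15 + 37 @ $21.45 = $4,428.20
Sale 4 (152) [LIFO — newest first]: 124 @ $23.35 + 28 @ $21.45 = $3,496.00
Total COGS = $6,996.05 + $4,787.25 + $4,428.20 + $3,496.00 = $19,707.50
Ending inventory: 144 @ $20.80 + 27 @ $21.45 = $3,574.35
Check: goods available $23,281.85 = COGS $19,707.50 + ending $3,574.35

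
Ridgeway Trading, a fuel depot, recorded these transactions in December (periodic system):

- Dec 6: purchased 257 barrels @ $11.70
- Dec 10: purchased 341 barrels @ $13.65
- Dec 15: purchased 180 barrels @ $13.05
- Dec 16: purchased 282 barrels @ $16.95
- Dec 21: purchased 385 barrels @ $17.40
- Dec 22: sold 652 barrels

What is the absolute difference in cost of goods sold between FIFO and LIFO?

$2,858.40

FIFO COGS: 257 @ $11.70 + 341 @ $13.65 + 54 @ $13.05 = $8,366.25
LIFO COGS: 385 @ $17.40 + 267 @ $16.95 = $11,224.65
Difference = |$8,366.25 − $11,224.65| = $2,858.40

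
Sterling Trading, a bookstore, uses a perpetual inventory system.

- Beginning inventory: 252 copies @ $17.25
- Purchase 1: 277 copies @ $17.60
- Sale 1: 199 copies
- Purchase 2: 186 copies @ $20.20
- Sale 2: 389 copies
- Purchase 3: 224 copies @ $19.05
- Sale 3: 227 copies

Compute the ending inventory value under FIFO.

Sale 1 (199) [FIFO — oldest first]: 199 @ $17.25 = $3,432.75
Sale 2 (389) [FIFO — oldest first]: 53 @ $17.25 + 277 @ $17.60 + 59 @ $20.20 = $6,981.25
Sale 3 (227) [FIFO — oldest first]: 127 @ $20.20 + 100 @ $19.05 = $4,470.40
Total COGS = $3,432.75 + $6,981.25 + $4,470.40 = $14,884.40
Ending inventory: 124 @ $19.05 = $2,362.20

Ending inventory = $2,362.20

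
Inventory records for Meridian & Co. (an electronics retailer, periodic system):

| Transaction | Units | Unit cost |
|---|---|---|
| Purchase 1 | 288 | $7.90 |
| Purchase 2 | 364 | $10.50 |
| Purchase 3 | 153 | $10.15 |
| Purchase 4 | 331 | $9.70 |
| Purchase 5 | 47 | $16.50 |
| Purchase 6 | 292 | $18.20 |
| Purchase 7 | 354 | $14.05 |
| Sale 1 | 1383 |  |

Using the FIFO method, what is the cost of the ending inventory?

Sale 1 (1383) [FIFO — oldest first]: 288 @ $7.90 + 364 @ $10.50 + 153 @ $10.15 + 331 @ $9.70 + 47 @ $16.50 + 200 @ $18.20 = $15,276.35
Ending inventory: 92 @ $18.20 + 354 @ $14.05 = $6,648.10
Check: goods available $21,924.45 = COGS $15,276.35 + ending $6,648.10

Ending inventory = $6,648.10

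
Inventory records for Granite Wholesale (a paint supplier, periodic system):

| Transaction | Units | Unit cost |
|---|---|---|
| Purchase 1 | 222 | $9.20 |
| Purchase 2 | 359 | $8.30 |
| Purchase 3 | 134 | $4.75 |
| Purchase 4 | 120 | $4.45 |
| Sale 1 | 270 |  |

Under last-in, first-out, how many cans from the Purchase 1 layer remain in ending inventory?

222

Sale 1 (270) [LIFO — newest first]: 120 @ $4.45 + 134 @ $4.75 + 16 @ $8.30 = $1,303.30
Ending inventory: 222 @ $9.20 + 343 @ $8.30 = $4,889.30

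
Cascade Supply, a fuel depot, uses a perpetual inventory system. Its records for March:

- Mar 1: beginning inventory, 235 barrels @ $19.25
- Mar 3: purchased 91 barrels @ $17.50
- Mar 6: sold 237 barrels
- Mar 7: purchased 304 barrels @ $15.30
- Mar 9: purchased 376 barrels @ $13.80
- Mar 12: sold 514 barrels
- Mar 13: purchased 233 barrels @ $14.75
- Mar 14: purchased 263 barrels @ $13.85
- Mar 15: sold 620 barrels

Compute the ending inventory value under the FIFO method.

Mar 6, 237 sold [FIFO — oldest first]: 235 @ $19.25 + 2 @ $17.50 = $4,558.75
Mar 12, 514 sold [FIFO — oldest first]: 89 @ $17.50 + 304 @ $15.30 + 121 @ $13.80 = $7,878.50
Mar 15, 620 sold [FIFO — oldest first]: 255 @ $13.80 + 233 @ $14.75 + 132 @ $13.85 = $8,783.95
Total COGS = $4,558.75 + $7,878.50 + $8,783.95 = $21,221.20
Ending inventory: 131 @ $13.85 = $1,814.35

Ending inventory = $1,814.35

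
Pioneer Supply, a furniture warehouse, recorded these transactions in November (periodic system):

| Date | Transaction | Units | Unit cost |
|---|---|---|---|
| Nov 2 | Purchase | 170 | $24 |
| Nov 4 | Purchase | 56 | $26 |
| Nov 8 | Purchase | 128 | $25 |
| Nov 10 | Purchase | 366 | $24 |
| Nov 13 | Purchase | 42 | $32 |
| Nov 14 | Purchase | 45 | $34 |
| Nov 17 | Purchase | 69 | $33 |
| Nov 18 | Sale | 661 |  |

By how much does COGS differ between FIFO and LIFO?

$1,317

FIFO COGS: 170 @ $24 + 56 @ $26 + 128 @ $25 + 307 @ $24 = $16,104
LIFO COGS: 69 @ $33 + 45 @ $34 + 42 @ $32 + 366 @ $24 + 128 @ $25 + 11 @ $26 = $17,421
Difference = |$16,104 − $17,421| = $1,317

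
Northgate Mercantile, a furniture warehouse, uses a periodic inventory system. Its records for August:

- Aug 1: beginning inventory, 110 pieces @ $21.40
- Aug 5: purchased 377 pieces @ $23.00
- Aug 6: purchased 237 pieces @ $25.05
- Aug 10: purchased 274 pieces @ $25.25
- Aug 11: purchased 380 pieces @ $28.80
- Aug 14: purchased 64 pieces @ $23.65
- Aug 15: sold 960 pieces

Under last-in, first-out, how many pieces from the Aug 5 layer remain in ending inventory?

Aug 15, 960 sold [LIFO — newest first]: 64 @ $23.65 + 380 @ $28.80 + 274 @ $25.25 + 237 @ $25.05 + 5 @ $23.00 = $25,427.95
Ending inventory: 110 @ $21.40 + 372 @ $23.00 = $10,910.00
Check: goods available $36,337.95 = COGS $25,427.95 + ending $10,910.00

372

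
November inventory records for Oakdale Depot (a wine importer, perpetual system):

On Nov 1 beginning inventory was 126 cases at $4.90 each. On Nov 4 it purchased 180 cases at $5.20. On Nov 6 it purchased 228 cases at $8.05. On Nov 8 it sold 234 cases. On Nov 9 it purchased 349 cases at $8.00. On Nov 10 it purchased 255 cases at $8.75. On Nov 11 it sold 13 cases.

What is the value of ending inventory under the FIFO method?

Ending inventory = $7,165.45

Nov 8, 234 sold [FIFO — oldest first]: 126 @ $4.90 + 108 @ $5.20 = $1,179.00
Nov 11, 13 sold [FIFO — oldest first]: 13 @ $5.20 = $67.60
Total COGS = $1,179.00 + $67.60 = $1,246.60
Ending inventory: 59 @ $5.20 + 228 @ $8.05 + 349 @ $8.00 + 255 @ $8.75 = $7,165.45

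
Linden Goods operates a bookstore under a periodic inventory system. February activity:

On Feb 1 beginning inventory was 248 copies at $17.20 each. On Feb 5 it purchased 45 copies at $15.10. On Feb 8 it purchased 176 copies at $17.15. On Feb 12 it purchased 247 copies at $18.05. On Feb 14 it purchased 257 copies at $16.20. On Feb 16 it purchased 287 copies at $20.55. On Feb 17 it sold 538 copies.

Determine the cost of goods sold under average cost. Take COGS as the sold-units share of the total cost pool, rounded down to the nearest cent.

Feb 17, sell 538: 538/1260 × $22,483.10 → $9,599.92
Ending inventory (cost pool remaining) = $12,883.18

COGS = $9,599.92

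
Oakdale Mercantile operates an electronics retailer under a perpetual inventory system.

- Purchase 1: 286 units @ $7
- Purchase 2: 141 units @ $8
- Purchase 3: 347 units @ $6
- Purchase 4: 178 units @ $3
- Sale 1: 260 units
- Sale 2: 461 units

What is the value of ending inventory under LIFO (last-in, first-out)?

Sale 1 (260) [LIFO — newest first]: 178 @ $3 + 82 @ $6 = $1,026
Sale 2 (461) [LIFO — newest first]: 265 @ $6 + 141 @ $8 + 55 @ $7 = $3,103
Total COGS = $1,026 + $3,103 = $4,129
Ending inventory: 231 @ $7 = $1,617
Check: goods available $5,746 = COGS $4,129 + ending $1,617

Ending inventory = $1,617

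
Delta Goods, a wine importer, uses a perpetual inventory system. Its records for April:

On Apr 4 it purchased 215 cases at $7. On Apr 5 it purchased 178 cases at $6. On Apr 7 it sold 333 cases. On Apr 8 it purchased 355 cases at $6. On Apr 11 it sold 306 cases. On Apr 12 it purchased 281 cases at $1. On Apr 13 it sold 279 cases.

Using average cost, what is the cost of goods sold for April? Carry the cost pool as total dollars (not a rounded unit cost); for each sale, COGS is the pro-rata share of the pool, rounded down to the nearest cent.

After Apr 4: 215 on hand, pool $1,505.00 (≈ $7.0000 each)
After Apr 5: 393 on hand, pool $2,573.00 (≈ $6.5471 each)
Apr 7, sell 333: 333/393 × $2,573.00 → $2,180.17
After Apr 8: 415 on hand, pool $2,522.83 (≈ $6.0791 each)
Apr 11, sell 306: 306/415 × $2,522.83 → $1,860.20
After Apr 12: 390 on hand, pool $943.63 (≈ $2.4196 each)
Apr 13, sell 279: 279/390 × $943.63 → $675.05
Total COGS = $2,180.17 + $1,860.20 + $675.05 = $4,715.42
Ending inventory (cost pool remaining) = $268.58

COGS = $4,715.42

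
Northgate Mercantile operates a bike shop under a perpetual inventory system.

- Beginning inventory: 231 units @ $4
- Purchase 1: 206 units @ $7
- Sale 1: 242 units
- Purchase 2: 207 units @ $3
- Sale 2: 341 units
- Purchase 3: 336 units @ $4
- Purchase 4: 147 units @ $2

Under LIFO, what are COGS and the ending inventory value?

COGS = $2,743; ending inventory = $1,882

Sale 1 (242) [LIFO — newest first]: 206 @ $7 + 36 @ $4 = $1,586
Sale 2 (341) [LIFO — newest first]: 207 @ $3 + 134 @ $4 = $1,157
Total COGS = $1,586 + $1,157 = $2,743
Ending inventory: 61 @ $4 + 336 @ $4 + 147 @ $2 = $1,882
Check: goods available $4,625 = COGS $2,743 + ending $1,882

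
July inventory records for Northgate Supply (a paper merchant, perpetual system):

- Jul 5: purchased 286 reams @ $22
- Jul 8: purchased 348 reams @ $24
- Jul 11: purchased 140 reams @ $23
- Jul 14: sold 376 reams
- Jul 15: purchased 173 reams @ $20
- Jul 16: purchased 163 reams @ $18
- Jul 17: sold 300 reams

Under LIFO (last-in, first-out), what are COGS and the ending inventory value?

COGS = $14,558; ending inventory = $9,700

Jul 14, 376 sold [LIFO — newest first]: 140 @ $23 + 236 @ $24 = $8,884
Jul 17, 300 sold [LIFO — newest first]: 163 @ $18 + 137 @ $20 = $5,674
Total COGS = $8,884 + $5,674 = $14,558
Ending inventory: 286 @ $22 + 112 @ $24 + 36 @ $20 = $9,700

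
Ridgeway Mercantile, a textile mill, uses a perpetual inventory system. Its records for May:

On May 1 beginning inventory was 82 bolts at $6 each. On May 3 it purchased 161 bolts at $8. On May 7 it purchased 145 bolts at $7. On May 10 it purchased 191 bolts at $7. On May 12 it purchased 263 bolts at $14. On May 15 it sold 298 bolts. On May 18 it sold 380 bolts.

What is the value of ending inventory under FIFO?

Ending inventory = $2,296

May 15, 298 sold [FIFO — oldest first]: 82 @ $6 + 161 @ $8 + 55 @ $7 = $2,165
May 18, 380 sold [FIFO — oldest first]: 90 @ $7 + 191 @ $7 + 99 @ $14 = $3,353
Total COGS = $2,165 + $3,353 = $5,518
Ending inventory: 164 @ $14 = $2,296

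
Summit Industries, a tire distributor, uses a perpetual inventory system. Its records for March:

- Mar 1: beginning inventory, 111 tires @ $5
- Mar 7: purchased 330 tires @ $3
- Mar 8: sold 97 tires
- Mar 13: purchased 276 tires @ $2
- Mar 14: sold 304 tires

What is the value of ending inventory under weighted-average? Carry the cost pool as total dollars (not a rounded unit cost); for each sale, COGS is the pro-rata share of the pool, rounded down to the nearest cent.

Ending inventory = $895.60

After Mar 1: 111 on hand, pool $555.00 (≈ $5.0000 each)
After Mar 7: 441 on hand, pool $1,545.00 (≈ $3.5034 each)
Mar 8, sell 97: 97/441 × $1,545.00 → $339.82
After Mar 13: 620 on hand, pool $1,757.18 (≈ $2.8342 each)
Mar 14, sell 304: 304/620 × $1,757.18 → $861.58
Total COGS = $339.82 + $861.58 = $1,201.40
Ending inventory (cost pool remaining) = $895.60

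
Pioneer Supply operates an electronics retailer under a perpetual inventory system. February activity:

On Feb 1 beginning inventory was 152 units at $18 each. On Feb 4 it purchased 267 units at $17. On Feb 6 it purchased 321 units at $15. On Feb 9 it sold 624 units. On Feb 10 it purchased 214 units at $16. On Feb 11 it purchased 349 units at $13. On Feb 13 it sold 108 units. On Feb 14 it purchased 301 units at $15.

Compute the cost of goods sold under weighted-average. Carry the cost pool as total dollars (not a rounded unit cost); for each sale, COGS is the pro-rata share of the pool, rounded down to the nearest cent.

COGS = $11,762.51

After Feb 1: 152 on hand, pool $2,736.00 (≈ $18.0000 each)
After Feb 4: 419 on hand, pool $7,275.00 (≈ $17.3628 each)
After Feb 6: 740 on hand, pool $12,090.00 (≈ $16.3378 each)
Feb 9, sell 624: 624/740 × $12,090.00 → $10,194.81
After Feb 10: 330 on hand, pool $5,319.19 (≈ $16.1188 each)
After Feb 11: 679 on hand, pool $9,856.19 (≈ $14.5157 each)
Feb 13, sell 108: 108/679 × $9,856.19 → $1,567.70
After Feb 14: 872 on hand, pool $12,803.49 (≈ $14.6829 each)
Total COGS = $10,194.81 + $1,567.70 = $11,762.51
Ending inventory (cost pool remaining) = $12,803.49
Check: goods available $24,566.00 = COGS $11,762.51 + ending $12,803.49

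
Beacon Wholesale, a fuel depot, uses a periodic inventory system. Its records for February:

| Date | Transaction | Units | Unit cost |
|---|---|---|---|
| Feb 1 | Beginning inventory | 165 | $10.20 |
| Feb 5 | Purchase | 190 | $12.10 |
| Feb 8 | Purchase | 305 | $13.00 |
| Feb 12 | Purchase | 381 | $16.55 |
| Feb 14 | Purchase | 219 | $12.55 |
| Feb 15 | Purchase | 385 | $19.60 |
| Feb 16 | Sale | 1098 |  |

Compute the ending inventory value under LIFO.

Feb 16, 1098 sold [LIFO — newest first]: 385 @ $19.60 + 219 @ $12.55 + 381 @ $16.55 + 113 @ $13.00 = $18,069.00
Ending inventory: 165 @ $10.20 + 190 @ $12.10 + 192 @ $13.00 = $6,478.00
Check: goods available $24,547.00 = COGS $18,069.00 + ending $6,478.00

Ending inventory = $6,478.00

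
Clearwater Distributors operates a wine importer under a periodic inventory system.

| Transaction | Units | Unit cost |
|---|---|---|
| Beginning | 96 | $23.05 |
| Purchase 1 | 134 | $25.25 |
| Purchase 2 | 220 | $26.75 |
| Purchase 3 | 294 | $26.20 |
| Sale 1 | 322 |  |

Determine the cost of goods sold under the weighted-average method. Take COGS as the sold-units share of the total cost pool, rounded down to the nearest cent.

COGS = $8,302.79

Sale 1, sell 322: 322/744 × $19,184.10 → $8,302.79
Ending inventory (cost pool remaining) = $10,881.31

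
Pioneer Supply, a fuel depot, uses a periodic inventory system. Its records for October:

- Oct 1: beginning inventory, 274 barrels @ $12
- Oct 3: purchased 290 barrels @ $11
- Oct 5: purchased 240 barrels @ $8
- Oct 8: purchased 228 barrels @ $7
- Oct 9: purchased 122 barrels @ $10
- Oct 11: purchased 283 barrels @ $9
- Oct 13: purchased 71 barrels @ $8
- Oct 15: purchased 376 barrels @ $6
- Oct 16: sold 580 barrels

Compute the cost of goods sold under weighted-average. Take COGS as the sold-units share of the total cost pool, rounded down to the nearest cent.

COGS = $5,105.78

Oct 16, sell 580: 580/1884 × $16,585.00 → $5,105.78
Ending inventory (cost pool remaining) = $11,479.22
Check: goods available $16,585.00 = COGS $5,105.78 + ending $11,479.22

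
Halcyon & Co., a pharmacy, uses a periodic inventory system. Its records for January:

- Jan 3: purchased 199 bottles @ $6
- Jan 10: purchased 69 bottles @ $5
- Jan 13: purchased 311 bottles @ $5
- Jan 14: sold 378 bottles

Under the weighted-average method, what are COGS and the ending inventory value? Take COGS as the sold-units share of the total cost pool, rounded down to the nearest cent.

COGS = $2,019.91; ending inventory = $1,074.09

Jan 14, sell 378: 378/579 × $3,094.00 → $2,019.91
Ending inventory (cost pool remaining) = $1,074.09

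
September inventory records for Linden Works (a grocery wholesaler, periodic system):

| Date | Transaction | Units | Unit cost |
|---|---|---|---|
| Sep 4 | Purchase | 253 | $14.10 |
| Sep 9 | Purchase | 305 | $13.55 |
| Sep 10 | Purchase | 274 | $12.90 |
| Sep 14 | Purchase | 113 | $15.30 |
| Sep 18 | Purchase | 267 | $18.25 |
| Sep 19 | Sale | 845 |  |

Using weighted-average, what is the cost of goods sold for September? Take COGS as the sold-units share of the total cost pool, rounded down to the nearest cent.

COGS = $12,435.37

Sep 19, sell 845: 845/1212 × $17,836.30 → $12,435.37
Ending inventory (cost pool remaining) = $5,400.93
Check: goods available $17,836.30 = COGS $12,435.37 + ending $5,400.93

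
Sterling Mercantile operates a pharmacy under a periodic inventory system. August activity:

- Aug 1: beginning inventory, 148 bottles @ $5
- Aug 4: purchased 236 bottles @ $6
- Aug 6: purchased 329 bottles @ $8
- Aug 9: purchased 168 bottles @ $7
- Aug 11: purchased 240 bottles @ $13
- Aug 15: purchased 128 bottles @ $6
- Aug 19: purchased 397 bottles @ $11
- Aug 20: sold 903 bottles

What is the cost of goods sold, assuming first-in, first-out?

COGS = $6,250

Aug 20, 903 sold [FIFO — oldest first]: 148 @ $5 + 236 @ $6 + 329 @ $8 + 168 @ $7 + 22 @ $13 = $6,250
Ending inventory: 218 @ $13 + 128 @ $6 + 397 @ $11 = $7,969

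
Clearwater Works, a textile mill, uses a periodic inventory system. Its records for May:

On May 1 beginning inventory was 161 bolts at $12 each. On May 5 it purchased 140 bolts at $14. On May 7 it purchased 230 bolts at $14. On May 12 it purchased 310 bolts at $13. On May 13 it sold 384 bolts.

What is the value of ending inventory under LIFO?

May 13, 384 sold [LIFO — newest first]: 310 @ $13 + 74 @ $14 = $5,066
Ending inventory: 161 @ $12 + 140 @ $14 + 156 @ $14 = $6,076
Check: goods available $11,142 = COGS $5,066 + ending $6,076

Ending inventory = $6,076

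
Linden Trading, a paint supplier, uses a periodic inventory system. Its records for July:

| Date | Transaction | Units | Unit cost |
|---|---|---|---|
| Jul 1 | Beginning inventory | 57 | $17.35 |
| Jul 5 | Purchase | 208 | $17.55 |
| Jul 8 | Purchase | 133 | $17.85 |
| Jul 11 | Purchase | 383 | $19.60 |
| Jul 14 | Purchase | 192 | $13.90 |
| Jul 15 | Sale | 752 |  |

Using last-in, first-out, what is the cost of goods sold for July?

COGS = $13,321.85

Jul 15, 752 sold [LIFO — newest first]: 192 @ $13.90 + 383 @ $19.60 + 133 @ $17.85 + 44 @ $17.55 = $13,321.85
Ending inventory: 57 @ $17.35 + 164 @ $17.55 = $3,867.15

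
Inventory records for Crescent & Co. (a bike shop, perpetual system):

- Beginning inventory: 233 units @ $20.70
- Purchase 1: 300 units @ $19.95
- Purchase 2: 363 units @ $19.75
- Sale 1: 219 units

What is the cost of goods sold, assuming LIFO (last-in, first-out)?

Sale 1 (219) [LIFO — newest first]: 219 @ $19.75 = $4,325.25
Ending inventory: 233 @ $20.70 + 300 @ $19.95 + 144 @ $19.75 = $13,652.10

COGS = $4,325.25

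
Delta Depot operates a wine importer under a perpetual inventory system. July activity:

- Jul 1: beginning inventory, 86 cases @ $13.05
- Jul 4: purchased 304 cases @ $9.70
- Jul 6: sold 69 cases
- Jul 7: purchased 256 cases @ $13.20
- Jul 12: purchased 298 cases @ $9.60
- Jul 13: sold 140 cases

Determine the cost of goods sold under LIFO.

Jul 6, 69 sold [LIFO — newest first]: 69 @ $9.70 = $669.30
Jul 13, 140 sold [LIFO — newest first]: 140 @ $9.60 = $1,344.00
Total COGS = $669.30 + $1,344.00 = $2,013.30
Ending inventory: 86 @ $13.05 + 235 @ $9.70 + 256 @ $13.20 + 158 @ $9.60 = $8,297.80
Check: goods available $10,311.10 = COGS $2,013.30 + ending $8,297.80

COGS = $2,013.30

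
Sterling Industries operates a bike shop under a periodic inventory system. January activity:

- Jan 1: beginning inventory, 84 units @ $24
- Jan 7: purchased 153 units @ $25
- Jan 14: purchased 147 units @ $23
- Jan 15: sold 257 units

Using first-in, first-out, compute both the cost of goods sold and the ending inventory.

COGS = $6,301; ending inventory = $2,921

Jan 15, 257 sold [FIFO — oldest first]: 84 @ $24 + 153 @ $25 + 20 @ $23 = $6,301
Ending inventory: 127 @ $23 = $2,921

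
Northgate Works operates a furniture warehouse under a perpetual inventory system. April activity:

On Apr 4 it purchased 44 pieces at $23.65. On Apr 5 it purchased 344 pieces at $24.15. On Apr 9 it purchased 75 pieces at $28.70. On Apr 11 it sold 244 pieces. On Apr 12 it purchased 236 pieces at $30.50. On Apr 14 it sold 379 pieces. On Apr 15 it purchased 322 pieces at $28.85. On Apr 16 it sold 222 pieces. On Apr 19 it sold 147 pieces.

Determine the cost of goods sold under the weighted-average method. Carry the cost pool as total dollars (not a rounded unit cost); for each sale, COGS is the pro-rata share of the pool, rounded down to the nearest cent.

After Apr 4: 44 on hand, pool $1,040.60 (≈ $23.6500 each)
After Apr 5: 388 on hand, pool $9,348.20 (≈ $24.0933 each)
After Apr 9: 463 on hand, pool $11,500.70 (≈ $24.8395 each)
Apr 11, sell 244: 244/463 × $11,500.70 → $6,060.84
After Apr 12: 455 on hand, pool $12,637.86 (≈ $27.7755 each)
Apr 14, sell 379: 379/455 × $12,637.86 → $10,526.92
After Apr 15: 398 on hand, pool $11,400.64 (≈ $28.6448 each)
Apr 16, sell 222: 222/398 × $11,400.64 → $6,359.15
Apr 19, sell 147: 147/176 × $5,041.49 → $4,210.78
Total COGS = $6,060.84 + $10,526.92 + $6,359.15 + $4,210.78 = $27,157.69
Ending inventory (cost pool remaining) = $830.71
Check: goods available $27,988.40 = COGS $27,157.69 + ending $830.71

COGS = $27,157.69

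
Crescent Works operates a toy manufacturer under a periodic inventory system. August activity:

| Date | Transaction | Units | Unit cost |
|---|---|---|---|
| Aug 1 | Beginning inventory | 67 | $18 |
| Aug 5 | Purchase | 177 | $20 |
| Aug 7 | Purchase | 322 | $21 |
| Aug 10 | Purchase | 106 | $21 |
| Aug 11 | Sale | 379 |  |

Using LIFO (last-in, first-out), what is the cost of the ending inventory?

Aug 11, 379 sold [LIFO — newest first]: 106 @ $21 + 273 @ $21 = $7,959
Ending inventory: 67 @ $18 + 177 @ $20 + 49 @ $21 = $5,775

Ending inventory = $5,775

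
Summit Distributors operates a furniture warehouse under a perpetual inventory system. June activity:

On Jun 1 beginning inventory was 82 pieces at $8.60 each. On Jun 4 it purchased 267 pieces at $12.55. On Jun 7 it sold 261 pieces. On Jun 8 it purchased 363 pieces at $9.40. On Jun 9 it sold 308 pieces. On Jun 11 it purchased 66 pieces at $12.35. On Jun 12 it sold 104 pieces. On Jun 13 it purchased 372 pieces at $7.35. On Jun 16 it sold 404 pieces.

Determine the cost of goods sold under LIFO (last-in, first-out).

Jun 7, 261 sold [LIFO — newest first]: 261 @ $12.55 = $3,275.55
Jun 9, 308 sold [LIFO — newest first]: 308 @ $9.40 = $2,895.20
Jun 12, 104 sold [LIFO — newest first]: 66 @ $12.35 + 38 @ $9.40 = $1,172.30
Jun 16, 404 sold [LIFO — newest first]: 372 @ $7.35 + 17 @ $9.40 + 6 @ $12.55 + 9 @ $8.60 = $3,046.70
Total COGS = $3,275.55 + $2,895.20 + $1,172.30 + $3,046.70 = $10,389.75
Ending inventory: 73 @ $8.60 = $627.80

COGS = $10,389.75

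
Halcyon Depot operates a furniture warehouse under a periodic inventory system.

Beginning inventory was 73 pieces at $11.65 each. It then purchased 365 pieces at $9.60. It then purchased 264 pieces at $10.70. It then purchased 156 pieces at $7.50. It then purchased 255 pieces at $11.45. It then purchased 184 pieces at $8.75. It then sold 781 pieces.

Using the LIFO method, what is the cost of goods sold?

COGS = $7,689.95

Sale 1 (781) [LIFO — newest first]: 184 @ $8.75 + 255 @ $11.45 + 156 @ $7.50 + 186 @ $10.70 = $7,689.95
Ending inventory: 73 @ $11.65 + 365 @ $9.60 + 78 @ $10.70 = $5,189.05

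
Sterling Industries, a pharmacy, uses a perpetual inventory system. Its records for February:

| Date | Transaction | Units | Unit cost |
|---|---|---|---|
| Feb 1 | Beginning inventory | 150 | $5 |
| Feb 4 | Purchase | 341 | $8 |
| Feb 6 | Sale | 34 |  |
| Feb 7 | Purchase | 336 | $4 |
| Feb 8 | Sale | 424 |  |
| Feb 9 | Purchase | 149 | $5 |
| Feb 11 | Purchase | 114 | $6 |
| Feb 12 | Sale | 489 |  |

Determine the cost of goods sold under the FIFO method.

COGS = $5,422

Feb 6, 34 sold [FIFO — oldest first]: 34 @ $5 = $170
Feb 8, 424 sold [FIFO — oldest first]: 116 @ $5 + 308 @ $8 = $3,044
Feb 12, 489 sold [FIFO — oldest first]: 33 @ $8 + 336 @ $4 + 120 @ $5 = $2,208
Total COGS = $170 + $3,044 + $2,208 = $5,422
Ending inventory: 29 @ $5 + 114 @ $6 = $829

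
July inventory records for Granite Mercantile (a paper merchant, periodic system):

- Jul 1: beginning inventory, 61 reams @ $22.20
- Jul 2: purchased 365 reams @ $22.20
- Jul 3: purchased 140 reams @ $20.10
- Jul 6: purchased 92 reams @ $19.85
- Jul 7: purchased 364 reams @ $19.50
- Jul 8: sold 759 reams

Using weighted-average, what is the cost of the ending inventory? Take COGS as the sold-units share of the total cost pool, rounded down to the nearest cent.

Jul 8, sell 759: 759/1022 × $21,195.40 → $15,741.00
Ending inventory (cost pool remaining) = $5,454.40
Check: goods available $21,195.40 = COGS $15,741.00 + ending $5,454.40

Ending inventory = $5,454.40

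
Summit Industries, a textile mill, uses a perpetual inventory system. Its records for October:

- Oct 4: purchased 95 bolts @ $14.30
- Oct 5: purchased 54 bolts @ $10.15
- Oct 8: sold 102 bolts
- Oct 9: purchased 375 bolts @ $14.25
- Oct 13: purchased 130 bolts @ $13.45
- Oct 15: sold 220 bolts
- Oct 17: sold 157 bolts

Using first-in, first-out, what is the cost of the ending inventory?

Oct 8, 102 sold [FIFO — oldest first]: 95 @ $14.30 + 7 @ $10.15 = $1,429.55
Oct 15, 220 sold [FIFO — oldest first]: 47 @ $10.15 + 173 @ $14.25 = $2,942.30
Oct 17, 157 sold [FIFO — oldest first]: 157 @ $14.25 = $2,237.25
Total COGS = $1,429.55 + $2,942.30 + $2,237.25 = $6,609.10
Ending inventory: 45 @ $14.25 + 130 @ $13.45 = $2,389.75
Check: goods available $8,998.85 = COGS $6,609.10 + ending $2,389.75

Ending inventory = $2,389.75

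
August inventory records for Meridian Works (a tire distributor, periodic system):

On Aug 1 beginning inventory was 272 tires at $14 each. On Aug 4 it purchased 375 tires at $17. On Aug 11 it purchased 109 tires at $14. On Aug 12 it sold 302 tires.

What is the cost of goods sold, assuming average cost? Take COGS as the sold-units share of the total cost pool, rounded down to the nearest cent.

COGS = $4,677.40

Aug 12, sell 302: 302/756 × $11,709.00 → $4,677.40
Ending inventory (cost pool remaining) = $7,031.60
Check: goods available $11,709.00 = COGS $4,677.40 + ending $7,031.60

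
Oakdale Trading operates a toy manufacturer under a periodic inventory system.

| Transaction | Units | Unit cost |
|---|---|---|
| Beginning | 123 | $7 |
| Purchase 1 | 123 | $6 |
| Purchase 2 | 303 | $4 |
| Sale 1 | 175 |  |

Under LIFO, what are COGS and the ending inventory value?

Sale 1 (175) [LIFO — newest first]: 175 @ $4 = $700
Ending inventory: 123 @ $7 + 123 @ $6 + 128 @ $4 = $2,111

COGS = $700; ending inventory = $2,111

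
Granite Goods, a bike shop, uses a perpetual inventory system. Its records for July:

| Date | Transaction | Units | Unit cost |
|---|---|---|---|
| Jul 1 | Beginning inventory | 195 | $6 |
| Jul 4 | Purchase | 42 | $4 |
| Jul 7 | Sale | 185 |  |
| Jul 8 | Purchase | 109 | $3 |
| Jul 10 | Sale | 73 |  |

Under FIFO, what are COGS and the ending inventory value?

Jul 7, 185 sold [FIFO — oldest first]: 185 @ $6 = $1,110
Jul 10, 73 sold [FIFO — oldest first]: 10 @ $6 + 42 @ $4 + 21 @ $3 = $291
Total COGS = $1,110 + $291 = $1,401
Ending inventory: 88 @ $3 = $264

COGS = $1,401; ending inventory = $264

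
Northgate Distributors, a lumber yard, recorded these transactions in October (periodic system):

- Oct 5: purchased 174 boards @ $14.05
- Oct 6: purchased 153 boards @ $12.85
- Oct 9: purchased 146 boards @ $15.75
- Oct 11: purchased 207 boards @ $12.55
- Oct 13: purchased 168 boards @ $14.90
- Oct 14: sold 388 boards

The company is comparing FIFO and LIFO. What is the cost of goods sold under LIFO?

COGS = $5,305.80

FIFO COGS: 174 @ $14.05 + 153 @ $12.85 + 61 @ $15.75 = $5,371.50
LIFO COGS: 168 @ $14.90 + 207 @ $12.55 + 13 @ $15.75 = $5,305.80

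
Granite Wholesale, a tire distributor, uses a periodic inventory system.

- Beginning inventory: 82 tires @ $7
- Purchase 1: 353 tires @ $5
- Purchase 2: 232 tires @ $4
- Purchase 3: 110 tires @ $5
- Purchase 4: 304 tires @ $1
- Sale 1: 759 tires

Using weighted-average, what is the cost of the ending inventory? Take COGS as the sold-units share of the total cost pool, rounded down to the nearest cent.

Sale 1, sell 759: 759/1081 × $4,121.00 → $2,893.46
Ending inventory (cost pool remaining) = $1,227.54
Check: goods available $4,121.00 = COGS $2,893.46 + ending $1,227.54

Ending inventory = $1,227.54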